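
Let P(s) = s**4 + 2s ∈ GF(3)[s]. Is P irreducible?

Check for roots in GF(3): P(0) = 0 → root; P(1) = 0 → root; P(2) = 2.
P(0) = 0, so (s) divides P(s); P is reducible.

No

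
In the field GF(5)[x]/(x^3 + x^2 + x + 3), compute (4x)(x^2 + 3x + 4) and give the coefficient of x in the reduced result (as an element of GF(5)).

Multiply in GF(5)[x]: (4x)·(x^2 + 3x + 4) = 4x^3 + 2x^2 + x.
Reduce using x^3 ≡ 4x^2 + 4x + 2 (mod x^3 + x^2 + x + 3).
Reduced: 3x^2 + 2x + 3.

2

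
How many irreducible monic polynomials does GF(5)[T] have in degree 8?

Gauss's count: N_{5}(8) = (1/8) Σ_{d|8} μ(8/d)·5^d.
Divisors of 8: 1, 2, 4, 8; μ(8/d) for each: 0, 0, -1, 1.
Σ = − 5^4 + 5^8 = 390000.
N = 390000/8 = 48750.

48750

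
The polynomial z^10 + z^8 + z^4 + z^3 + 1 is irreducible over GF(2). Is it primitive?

Yes

Write f(z) = z^10 + z^8 + z^4 + z^3 + 1.
|GF(2^10)^×| = 2^10 − 1 = 1023. Prime factorization: 1023 = 3·11·31.
f is primitive ⇔ z has order 1023 in GF(2)[z]/(f), i.e. z^(1023/q) ≠ 1 for each prime q | 1023.
z^(341) mod f = z^9 + z^8 + z^6 + z^5 + z^4 + z^3 + z^2 + z.
z^(93) mod f = z^7 + z^6 + z^5 + z^4 + z^2 + z + 1.
z^(33) mod f = z^6 + z^3 + z^2 + z + 1.
None equal 1, so z has full order 1023; f is primitive.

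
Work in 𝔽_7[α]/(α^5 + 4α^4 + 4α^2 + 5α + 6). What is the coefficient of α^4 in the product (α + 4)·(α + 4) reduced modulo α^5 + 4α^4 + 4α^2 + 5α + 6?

Multiply in 𝔽_7[α]: (α + 4)·(α + 4) = α^2 + α + 2.
Reduced: α^2 + α + 2.

0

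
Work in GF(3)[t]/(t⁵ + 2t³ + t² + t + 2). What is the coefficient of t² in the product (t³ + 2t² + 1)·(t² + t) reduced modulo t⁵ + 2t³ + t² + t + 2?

0

Multiply in GF(3)[t]: (t³ + 2t² + 1)·(t² + t) = t⁵ + 2t³ + t² + t.
Reduce using t⁵ ≡ t³ + 2t² + 2t + 1 (mod t⁵ + 2t³ + t² + t + 2).
Reduced: 1.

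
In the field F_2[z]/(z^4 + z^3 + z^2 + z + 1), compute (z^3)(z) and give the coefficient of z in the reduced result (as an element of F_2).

1

Multiply in F_2[z]: (z^3)·(z) = z^4.
Reduce using z^4 ≡ z^3 + z^2 + z + 1 (mod z^4 + z^3 + z^2 + z + 1).
Reduced: z^3 + z^2 + z + 1.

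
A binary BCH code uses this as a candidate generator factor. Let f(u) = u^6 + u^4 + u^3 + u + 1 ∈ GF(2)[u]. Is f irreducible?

Check for roots in GF(2): f(0) = 1; f(1) = 1.
No roots, so no linear factors.
Monic irreducibles of degree 2 over GF(2): u^2 + u + 1.
None of them divide f (all give nonzero remainder).
Monic irreducibles of degree 3 over GF(2): u^3 + u + 1, u^3 + u^2 + 1.
None of them divide f (all give nonzero remainder).
No irreducible factor of degree ≤ 3 exists, so f is irreducible over GF(2).

Yes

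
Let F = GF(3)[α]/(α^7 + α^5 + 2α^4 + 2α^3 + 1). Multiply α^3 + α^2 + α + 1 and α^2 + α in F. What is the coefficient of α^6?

0

Multiply in GF(3)[α]: (α^3 + α^2 + α + 1)·(α^2 + α) = α^5 + 2α^4 + 2α^3 + 2α^2 + α.
Reduced: α^5 + 2α^4 + 2α^3 + 2α^2 + α.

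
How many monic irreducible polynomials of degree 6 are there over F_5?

2580

Gauss's count: N_{5}(6) = (1/6) Σ_{d|6} μ(6/d)·5^d.
Divisors of 6: 1, 2, 3, 6; μ(6/d) for each: 1, -1, -1, 1.
Σ = 5^1 − 5^2 − 5^3 + 5^6 = 15480.
N = 15480/6 = 2580.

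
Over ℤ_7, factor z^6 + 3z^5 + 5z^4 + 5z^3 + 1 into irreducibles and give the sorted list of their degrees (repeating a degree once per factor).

6

Write f(z) = z^6 + 3z^5 + 5z^4 + 5z^3 + 1.
Complete factorization: f(z) = (z^6 + 3z^5 + 5z^4 + 5z^3 + 1).
Factor degrees with multiplicity: 6 = 6.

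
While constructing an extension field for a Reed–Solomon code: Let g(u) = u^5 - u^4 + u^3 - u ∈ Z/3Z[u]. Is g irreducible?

Check for roots in Z/3Z: g(0) = 0 → root; g(1) = 0 → root; g(2) = 1.
g(0) = 0, so (u) divides g(u); g is reducible.

No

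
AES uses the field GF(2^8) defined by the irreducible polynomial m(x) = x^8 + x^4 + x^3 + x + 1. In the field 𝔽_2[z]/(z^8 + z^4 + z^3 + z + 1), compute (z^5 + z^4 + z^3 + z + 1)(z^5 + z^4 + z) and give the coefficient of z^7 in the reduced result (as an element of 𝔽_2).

1

Multiply in 𝔽_2[z]: (z^5 + z^4 + z^3 + z + 1)·(z^5 + z^4 + z) = z^10 + z^7 + z^5 + z^2 + z.
Reduce using z^8 ≡ z^4 + z^3 + z + 1 (mod z^8 + z^4 + z^3 + z + 1).
Reduced: z^7 + z^6 + z^3 + z.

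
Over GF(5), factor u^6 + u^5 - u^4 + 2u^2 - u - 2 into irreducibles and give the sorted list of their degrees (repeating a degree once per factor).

1, 1, 1, 3

Write h(u) = u^6 + u^5 - u^4 + 2u^2 - u - 2.
Roots in GF(5): h(0) = 3; h(1) = 0 → root; h(2) = 4; h(3) = 4; h(4) = 0 → root.
Linear factors from roots: (u - 1), (u + 1).
Complete factorization: h(u) = (u + 1)·(u - 1)^2·(u^3 + 2u^2 + 2u - 2).
Factor degrees with multiplicity: 1 + 1 + 1 + 3 = 6.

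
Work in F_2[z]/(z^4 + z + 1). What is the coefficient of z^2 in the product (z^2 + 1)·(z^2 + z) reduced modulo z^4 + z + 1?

1

Multiply in F_2[z]: (z^2 + 1)·(z^2 + z) = z^4 + z^3 + z^2 + z.
Reduce using z^4 ≡ z + 1 (mod z^4 + z + 1).
Reduced: z^3 + z^2 + 1.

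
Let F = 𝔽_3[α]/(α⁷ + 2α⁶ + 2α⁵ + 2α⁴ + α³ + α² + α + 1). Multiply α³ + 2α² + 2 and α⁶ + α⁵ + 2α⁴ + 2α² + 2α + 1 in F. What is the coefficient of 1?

2

Multiply in 𝔽_3[α]: (α³ + 2α² + 2)·(α⁶ + α⁵ + 2α⁴ + 2α² + 2α + 1) = α⁹ + α⁷ + α⁵ + α⁴ + 2α³ + α + 2.
Reduce using α⁷ ≡ α⁶ + α⁵ + α⁴ + 2α³ + 2α² + 2α + 2 (mod α⁷ + 2α⁶ + 2α⁵ + 2α⁴ + α³ + α² + α + 1).
Reduced: 2α⁶ + α⁵ + 2α⁴ + α² + 2.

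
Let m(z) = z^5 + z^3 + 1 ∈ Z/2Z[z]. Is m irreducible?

Yes

Check for roots in Z/2Z: m(0) = 1; m(1) = 1.
No roots, so no linear factors.
Monic irreducibles of degree 2 over GF(2): z^2 + z + 1.
None of them divide m (all give nonzero remainder).
No irreducible factor of degree ≤ 2 exists, so m is irreducible over GF(2).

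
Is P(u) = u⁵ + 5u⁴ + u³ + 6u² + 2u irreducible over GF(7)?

No

Check for roots in GF(7): P(0) = 0 → root; P(1) = 1; P(2) = 1; P(3) = 0 → root; P(4) = 1; P(5) = 4; P(6) = 0 → root.
P(0) = 0, so (u) divides P(u); P is reducible.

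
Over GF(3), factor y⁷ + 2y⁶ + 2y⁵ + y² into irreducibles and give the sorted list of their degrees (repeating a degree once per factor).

Write g(y) = y⁷ + 2y⁶ + 2y⁵ + y².
Roots in GF(3): g(0) = 0 → root; g(1) = 0 → root; g(2) = 0 → root.
Linear factors from roots: (y), (y + 2), (y + 1).
Complete factorization: g(y) = (y + 2)·(y)^2·(y + 1)^2·(y² + y + 2).
Factor degrees with multiplicity: 1 + 1 + 1 + 1 + 1 + 2 = 7.

1, 1, 1, 1, 1, 2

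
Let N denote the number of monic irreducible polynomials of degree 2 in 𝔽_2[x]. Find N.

Gauss's count: N_{2}(2) = (1/2) Σ_{d|2} μ(2/d)·2^d.
Divisors of 2: 1, 2; μ(2/d) for each: -1, 1.
Σ = − 2^1 + 2^2 = 2.
N = 2/2 = 1.

1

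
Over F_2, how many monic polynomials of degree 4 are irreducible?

3

By the necklace-counting formula, N_2(4) = (1/4) Σ_{d|4} μ(4/d)·2^d.
Divisors of 4: 1, 2, 4; μ(4/d) for each: 0, -1, 1.
Σ = − 2^2 + 2^4 = 12.
N = 12/4 = 3.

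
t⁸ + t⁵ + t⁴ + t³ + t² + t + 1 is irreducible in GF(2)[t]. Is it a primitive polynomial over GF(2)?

Write f(t) = t⁸ + t⁵ + t⁴ + t³ + t² + t + 1.
|GF(2^8)^×| = 2^8 − 1 = 255. Prime factorization: 255 = 3·5·17.
f is primitive ⇔ t has order 255 in GF(2)[t]/(f), i.e. t^(255/q) ≠ 1 for each prime q | 255.
t^(85) mod f = 1
t^(51) mod f = t⁷ + t⁵ + t³ + t² + t + 1.
t^(15) mod f = t⁶ + t³ + t + 1.
Since t^(85) = 1, the order of t divides 85 < 255; not primitive.

No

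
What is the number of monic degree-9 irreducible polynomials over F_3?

2184

By the necklace-counting formula, N_3(9) = (1/9) Σ_{d|9} μ(9/d)·3^d.
Divisors of 9: 1, 3, 9; μ(9/d) for each: 0, -1, 1.
Σ = − 3^3 + 3^9 = 19656.
N = 19656/9 = 2184.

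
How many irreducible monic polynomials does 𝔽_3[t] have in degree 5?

48

Gauss's count: N_{3}(5) = (1/5) Σ_{d|5} μ(5/d)·3^d.
Divisors of 5: 1, 5; μ(5/d) for each: -1, 1.
Σ = − 3^1 + 3^5 = 240.
N = 240/5 = 48.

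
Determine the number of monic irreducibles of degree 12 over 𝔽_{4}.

1397740

Gauss's count: N_{4}(12) = (1/12) Σ_{d|12} μ(12/d)·4^d.
Divisors of 12: 1, 2, 3, 4, 6, 12; μ(12/d) for each: 0, 1, 0, -1, -1, 1.
Σ = 4^2 − 4^4 − 4^6 + 4^12 = 16772880.
N = 16772880/12 = 1397740.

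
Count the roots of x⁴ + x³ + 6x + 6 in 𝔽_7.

Write h(x) = x⁴ + x³ + 6x + 6.
Evaluate at each of the 7 elements of 𝔽_7:
h(0) = 6; h(1) = 0 → root; h(2) = 0 → root; h(3) = 6; h(4) = 0 → root; h(5) = 2; h(6) = 0 → root.
Roots: {1, 2, 4, 6}.

4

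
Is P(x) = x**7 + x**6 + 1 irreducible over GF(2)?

Check for roots in GF(2): P(0) = 1; P(1) = 1.
No roots, so no linear factors.
Monic irreducibles of degree 2 over GF(2): x**2 + x + 1.
None of them divide P (all give nonzero remainder).
Monic irreducibles of degree 3 over GF(2): x**3 + x + 1, x**3 + x**2 + 1.
None of them divide P (all give nonzero remainder).
No irreducible factor of degree ≤ 3 exists, so P is irreducible over GF(2).

Yes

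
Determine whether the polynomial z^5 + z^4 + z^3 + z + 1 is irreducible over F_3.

Yes

Write g(z) = z^5 + z^4 + z^3 + z + 1.
Check for roots in F_3: g(0) = 1; g(1) = 2; g(2) = 2.
No roots, so no linear factors.
Monic irreducibles of degree 2 over GF(3): z^2 + 1, z^2 + z + 2, z^2 + 2z + 2.
None of them divide g (all give nonzero remainder).
No irreducible factor of degree ≤ 2 exists, so g is irreducible over GF(3).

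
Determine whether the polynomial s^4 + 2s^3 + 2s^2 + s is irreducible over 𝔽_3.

No

Write P(s) = s^4 + 2s^3 + 2s^2 + s.
Check for roots in 𝔽_3: P(0) = 0 → root; P(1) = 0 → root; P(2) = 0 → root.
P(0) = 0, so (s) divides P(s); P is reducible.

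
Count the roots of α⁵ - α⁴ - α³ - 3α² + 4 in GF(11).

Write g(α) = α⁵ - α⁴ - α³ - 3α² + 4.
Evaluate at each of the 11 elements of GF(11):
g(0) = 4; g(1) = 0 → root; g(2) = 0 → root; g(3) = 2; g(4) = 0 → root; g(5) = 5; g(6) = 0 → root; g(7) = 5; g(8) = 10; g(9) = 7; g(10) = 0 → root.
Roots: {1, 2, 4, 6, 10}.

5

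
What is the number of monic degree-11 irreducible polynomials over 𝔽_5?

4438920

x^(5^11) − x is the product of all monic irreducibles of degree dividing 11; Möbius inversion gives N = (1/11) Σ μ(11/d)·5^d.
Divisors of 11: 1, 11; μ(11/d) for each: -1, 1.
Σ = − 5^1 + 5^11 = 48828120.
N = 48828120/11 = 4438920.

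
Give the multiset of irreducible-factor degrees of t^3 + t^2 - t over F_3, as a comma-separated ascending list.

Write f(t) = t^3 + t^2 - t.
Roots in F_3: f(0) = 0 → root; f(1) = 1; f(2) = 1.
Linear factors from roots: (t).
Complete factorization: f(t) = (t)·(t^2 + t - 1).
Factor degrees with multiplicity: 1 + 2 = 3.

1, 2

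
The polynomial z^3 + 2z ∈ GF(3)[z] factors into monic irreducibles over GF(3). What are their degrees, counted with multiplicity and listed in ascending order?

Write h(z) = z^3 + 2z.
Roots in GF(3): h(0) = 0 → root; h(1) = 0 → root; h(2) = 0 → root.
Linear factors from roots: (z), (z + 2), (z + 1).
Complete factorization: h(z) = (z)·(z + 1)·(z + 2).
Factor degrees with multiplicity: 1 + 1 + 1 = 3.

1, 1, 1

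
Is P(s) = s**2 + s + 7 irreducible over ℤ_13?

Check each element of ℤ_13 for a root: P(0)=7, P(1)=9, P(2)=0, P(3)=6, P(4)=1, P(5)=11, P(6)=10, P(7)=11, P(8)=1, P(9)=6, P(10)=0, P(11)=9, P(12)=7.
P(2) = 0, so (s − 2) divides P(s); P is reducible.

No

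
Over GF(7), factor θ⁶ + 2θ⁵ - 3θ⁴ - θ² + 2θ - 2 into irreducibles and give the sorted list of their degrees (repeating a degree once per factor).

Write h(θ) = θ⁶ + 2θ⁵ - 3θ⁴ - θ² + 2θ - 2.
Complete factorization: h(θ) = (θ⁶ + 2θ⁵ - 3θ⁴ - θ² + 2θ - 2).
Factor degrees with multiplicity: 6 = 6.

6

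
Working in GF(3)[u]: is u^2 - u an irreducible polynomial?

No

Write P(u) = u^2 - u.
Check for roots in GF(3): P(0) = 0 → root; P(1) = 0 → root; P(2) = 2.
P(0) = 0, so (u) divides P(u); P is reducible.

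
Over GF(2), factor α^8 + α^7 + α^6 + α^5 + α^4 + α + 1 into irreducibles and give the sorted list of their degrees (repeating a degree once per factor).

Write f(α) = α^8 + α^7 + α^6 + α^5 + α^4 + α + 1.
Roots in GF(2): f(0) = 1; f(1) = 1.
Complete factorization: f(α) = (α^8 + α^7 + α^6 + α^5 + α^4 + α + 1).
Factor degrees with multiplicity: 8 = 8.

8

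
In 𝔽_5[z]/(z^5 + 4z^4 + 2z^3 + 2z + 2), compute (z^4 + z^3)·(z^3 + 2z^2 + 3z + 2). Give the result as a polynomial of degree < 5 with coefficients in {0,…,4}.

4z^4 + z^3 + 3z + 1

Multiply in 𝔽_5[z]: (z^4 + z^3)·(z^3 + 2z^2 + 3z + 2) = z^7 + 3z^6 + 2z^3.
Reduce using z^5 ≡ z^4 + 3z^3 + 3z + 3 (mod z^5 + 4z^4 + 2z^3 + 2z + 2).
Reduced: 4z^4 + z^3 + 3z + 1.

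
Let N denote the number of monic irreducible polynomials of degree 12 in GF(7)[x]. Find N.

The number of monic irreducibles of degree 12 over GF(7) is (1/12)·Σ_{d∣12} μ(12/d) 7^d.
Divisors of 12: 1, 2, 3, 4, 6, 12; μ(12/d) for each: 0, 1, 0, -1, -1, 1.
Σ = 7^2 − 7^4 − 7^6 + 7^12 = 13841167200.
N = 13841167200/12 = 1153430600.

1153430600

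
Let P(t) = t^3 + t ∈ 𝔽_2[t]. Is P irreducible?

No

Check for roots in 𝔽_2: P(0) = 0 → root; P(1) = 0 → root.
P(0) = 0, so (t) divides P(t); P is reducible.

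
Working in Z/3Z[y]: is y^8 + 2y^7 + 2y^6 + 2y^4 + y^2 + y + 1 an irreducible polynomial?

Write P(y) = y^8 + 2y^7 + 2y^6 + 2y^4 + y^2 + y + 1.
Check for roots in Z/3Z: P(0) = 1; P(1) = 1; P(2) = 1.
No roots, so no linear factors.
Monic irreducibles of degree 2 over GF(3): y^2 + 1, y^2 + y + 2, y^2 + 2y + 2.
None of them divide P (all give nonzero remainder).
Degree-3 irreducible divisors: test the 8 monic irreducibles of degree 3 over GF(3).
None of them divide P (all give nonzero remainder).
Degree-4 irreducible divisors: test the 18 monic irreducibles of degree 4 over GF(3).
None of them divide P (all give nonzero remainder).
No irreducible factor of degree ≤ 4 exists, so P is irreducible over GF(3).

Yes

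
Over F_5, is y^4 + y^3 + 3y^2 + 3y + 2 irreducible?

Write h(y) = y^4 + y^3 + 3y^2 + 3y + 2.
Check for roots in F_5: h(0) = 2; h(1) = 0 → root; h(2) = 4; h(3) = 1; h(4) = 2.
h(1) = 0, so (y − 1) divides h(y); h is reducible.

No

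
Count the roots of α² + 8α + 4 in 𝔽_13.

Write f(α) = α² + 8α + 4.
Evaluate at each of the 13 elements of 𝔽_13:
f(0) = 4; f(1) = 0 → root; f(2) = 11; f(3) = 11; f(4) = 0 → root; f(5) = 4; f(6) = 10; f(7) = 5; f(8) = 2; f(9) = 1; f(10) = 2; f(11) = 5; f(12) = 10.
Roots: {1, 4}.

2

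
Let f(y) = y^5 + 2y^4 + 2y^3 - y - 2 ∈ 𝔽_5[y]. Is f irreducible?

Yes

Check for roots in 𝔽_5: f(0) = 3; f(1) = 2; f(2) = 1; f(3) = 4; f(4) = 3.
No roots, so no linear factors.
Degree-2 irreducible divisors: test the 10 monic irreducibles of degree 2 over GF(5).
None of them divide f (all give nonzero remainder).
No irreducible factor of degree ≤ 2 exists, so f is irreducible over GF(5).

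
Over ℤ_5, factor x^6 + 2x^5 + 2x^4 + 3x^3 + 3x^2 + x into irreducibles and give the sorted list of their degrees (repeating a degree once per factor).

1, 1, 1, 3

Write f(x) = x^6 + 2x^5 + 2x^4 + 3x^3 + 3x^2 + x.
Roots in ℤ_5: f(0) = 0 → root; f(1) = 2; f(2) = 3; f(3) = 3; f(4) = 0 → root.
Linear factors from roots: (x), (x + 1).
Complete factorization: f(x) = (x)·(x + 1)^2·(x^3 + x + 1).
Factor degrees with multiplicity: 1 + 1 + 1 + 3 = 6.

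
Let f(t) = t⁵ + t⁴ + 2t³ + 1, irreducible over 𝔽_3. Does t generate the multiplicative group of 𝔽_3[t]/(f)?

Yes

|GF(3^5)^×| = 3^5 − 1 = 242. Prime factorization: 242 = 2·11^2.
f is primitive ⇔ t has order 242 in GF(3)[t]/(f), i.e. t^(242/q) ≠ 1 for each prime q | 242.
t^(121) mod f = 2.
t^(22) mod f = t⁴ + t² + 2t + 2.
None equal 1, so t has full order 242; f is primitive.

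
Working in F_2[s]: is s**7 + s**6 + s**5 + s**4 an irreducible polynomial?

No

Write h(s) = s**7 + s**6 + s**5 + s**4.
Check for roots in F_2: h(0) = 0 → root; h(1) = 0 → root.
h(0) = 0, so (s) divides h(s); h is reducible.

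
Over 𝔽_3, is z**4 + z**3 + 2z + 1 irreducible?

Yes

Write h(z) = z**4 + z**3 + 2z + 1.
Check for roots in 𝔽_3: h(0) = 1; h(1) = 2; h(2) = 2.
No roots, so no linear factors.
Monic irreducibles of degree 2 over GF(3): z**2 + 1, z**2 + z + 2, z**2 + 2z + 2.
None of them divide h (all give nonzero remainder).
No irreducible factor of degree ≤ 2 exists, so h is irreducible over GF(3).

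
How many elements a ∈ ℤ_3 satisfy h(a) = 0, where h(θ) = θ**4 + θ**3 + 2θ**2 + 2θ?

Evaluate at each of the 3 elements of ℤ_3:
h(0) = 0 → root; h(1) = 0 → root; h(2) = 0 → root.
Roots: {0, 1, 2}.

3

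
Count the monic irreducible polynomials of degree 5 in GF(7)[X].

3360

Gauss's count: N_{7}(5) = (1/5) Σ_{d|5} μ(5/d)·7^d.
Divisors of 5: 1, 5; μ(5/d) for each: -1, 1.
Σ = − 7^1 + 7^5 = 16800.
N = 16800/5 = 3360.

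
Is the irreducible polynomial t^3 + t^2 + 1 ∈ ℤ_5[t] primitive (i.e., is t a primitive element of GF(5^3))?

Write f(t) = t^3 + t^2 + 1.
|GF(5^3)^×| = 5^3 − 1 = 124. Prime factorization: 124 = 2^2·31.
f is primitive ⇔ t has order 124 in GF(5)[t]/(f), i.e. t^(124/q) ≠ 1 for each prime q | 124.
t^(62) mod f = 1
t^(4) mod f = t^2 + 4t + 1.
Since t^(62) = 1, the order of t divides 62 < 124; not primitive.

No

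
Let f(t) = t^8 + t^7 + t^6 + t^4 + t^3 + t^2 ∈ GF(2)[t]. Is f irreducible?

Check for roots in GF(2): f(0) = 0 → root; f(1) = 0 → root.
f(0) = 0, so (t) divides f(t); f is reducible.

No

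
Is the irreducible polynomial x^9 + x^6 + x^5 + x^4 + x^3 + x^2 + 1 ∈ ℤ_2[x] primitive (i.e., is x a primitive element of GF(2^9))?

Write f(x) = x^9 + x^6 + x^5 + x^4 + x^3 + x^2 + 1.
|GF(2^9)^×| = 2^9 − 1 = 511. Prime factorization: 511 = 7·73.
f is primitive ⇔ x has order 511 in GF(2)[x]/(f), i.e. x^(511/q) ≠ 1 for each prime q | 511.
x^(73) mod f = x^7 + x^6 + x^5 + x^2 + 1.
x^(7) mod f = x^7.
None equal 1, so x has full order 511; f is primitive.

Yes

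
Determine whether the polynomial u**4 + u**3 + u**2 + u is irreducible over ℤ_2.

Write m(u) = u**4 + u**3 + u**2 + u.
Check for roots in ℤ_2: m(0) = 0 → root; m(1) = 0 → root.
m(0) = 0, so (u) divides m(u); m is reducible.

No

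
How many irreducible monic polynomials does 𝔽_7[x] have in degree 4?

588

Gauss's count: N_{7}(4) = (1/4) Σ_{d|4} μ(4/d)·7^d.
Divisors of 4: 1, 2, 4; μ(4/d) for each: 0, -1, 1.
Σ = − 7^2 + 7^4 = 2352.
N = 2352/4 = 588.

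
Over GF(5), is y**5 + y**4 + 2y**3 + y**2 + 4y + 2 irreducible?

Write f(y) = y**5 + y**4 + 2y**3 + y**2 + 4y + 2.
Check for roots in GF(5): f(0) = 2; f(1) = 1; f(2) = 3; f(3) = 1; f(4) = 2.
No roots, so no linear factors.
Degree-2 irreducible divisors: test the 10 monic irreducibles of degree 2 over GF(5).
None of them divide f (all give nonzero remainder).
No irreducible factor of degree ≤ 2 exists, so f is irreducible over GF(5).

Yes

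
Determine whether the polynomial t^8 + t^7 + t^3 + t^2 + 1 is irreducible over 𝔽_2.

Write f(t) = t^8 + t^7 + t^3 + t^2 + 1.
Check for roots in 𝔽_2: f(0) = 1; f(1) = 1.
No roots, so no linear factors.
Monic irreducibles of degree 2 over GF(2): t^2 + t + 1.
None of them divide f (all give nonzero remainder).
Monic irreducibles of degree 3 over GF(2): t^3 + t + 1, t^3 + t^2 + 1.
None of them divide f (all give nonzero remainder).
Monic irreducibles of degree 4 over GF(2): t^4 + t + 1, t^4 + t^3 + 1, t^4 + t^3 + t^2 + t + 1.
None of them divide f (all give nonzero remainder).
No irreducible factor of degree ≤ 4 exists, so f is irreducible over GF(2).

Yes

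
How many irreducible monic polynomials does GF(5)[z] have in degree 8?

48750

By the necklace-counting formula, N_5(8) = (1/8) Σ_{d|8} μ(8/d)·5^d.
Divisors of 8: 1, 2, 4, 8; μ(8/d) for each: 0, 0, -1, 1.
Σ = − 5^4 + 5^8 = 390000.
N = 390000/8 = 48750.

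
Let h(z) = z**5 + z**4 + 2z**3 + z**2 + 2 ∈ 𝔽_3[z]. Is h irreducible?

Yes

Check for roots in 𝔽_3: h(0) = 2; h(1) = 1; h(2) = 1.
No roots, so no linear factors.
Monic irreducibles of degree 2 over GF(3): z**2 + 1, z**2 + z + 2, z**2 + 2z + 2.
None of them divide h (all give nonzero remainder).
No irreducible factor of degree ≤ 2 exists, so h is irreducible over GF(3).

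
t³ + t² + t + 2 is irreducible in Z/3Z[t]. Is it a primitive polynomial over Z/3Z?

Write f(t) = t³ + t² + t + 2.
|GF(3^3)^×| = 3^3 − 1 = 26. Prime factorization: 26 = 2·13.
f is primitive ⇔ t has order 26 in GF(3)[t]/(f), i.e. t^(26/q) ≠ 1 for each prime q | 26.
t^(13) mod f = 1
t^(2) mod f = t².
Since t^(13) = 1, the order of t divides 13 < 26; not primitive.

No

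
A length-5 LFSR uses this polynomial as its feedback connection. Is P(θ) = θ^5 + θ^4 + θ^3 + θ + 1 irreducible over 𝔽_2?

Check for roots in 𝔽_2: P(0) = 1; P(1) = 1.
No roots, so no linear factors.
Monic irreducibles of degree 2 over GF(2): θ^2 + θ + 1.
None of them divide P (all give nonzero remainder).
No irreducible factor of degree ≤ 2 exists, so P is irreducible over GF(2).

Yes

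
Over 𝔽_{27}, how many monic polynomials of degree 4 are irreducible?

By the necklace-counting formula, N_27(4) = (1/4) Σ_{d|4} μ(4/d)·27^d.
Divisors of 4: 1, 2, 4; μ(4/d) for each: 0, -1, 1.
Σ = − 27^2 + 27^4 = 530712.
N = 530712/4 = 132678.

132678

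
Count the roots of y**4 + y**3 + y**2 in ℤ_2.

Write f(y) = y**4 + y**3 + y**2.
Evaluate at each of the 2 elements of ℤ_2:
f(0) = 0 → root; f(1) = 1.
Roots: {0}.

1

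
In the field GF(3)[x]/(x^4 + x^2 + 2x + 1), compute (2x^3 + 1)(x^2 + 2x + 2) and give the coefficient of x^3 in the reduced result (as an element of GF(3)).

Multiply in GF(3)[x]: (2x^3 + 1)·(x^2 + 2x + 2) = 2x^5 + x^4 + x^3 + x^2 + 2x + 2.
Reduce using x^4 ≡ 2x^2 + x + 2 (mod x^4 + x^2 + 2x + 1).
Reduced: 2x^3 + 2x^2 + x + 1.

2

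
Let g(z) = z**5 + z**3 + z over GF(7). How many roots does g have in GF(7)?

Evaluate at each of the 7 elements of GF(7):
g(0) = 0 → root; g(1) = 3; g(2) = 0 → root; g(3) = 0 → root; g(4) = 0 → root; g(5) = 0 → root; g(6) = 4.
Roots: {0, 2, 3, 4, 5}.

5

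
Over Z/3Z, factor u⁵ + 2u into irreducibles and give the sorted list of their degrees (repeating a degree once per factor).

Write g(u) = u⁵ + 2u.
Roots in Z/3Z: g(0) = 0 → root; g(1) = 0 → root; g(2) = 0 → root.
Linear factors from roots: (u), (u + 2), (u + 1).
Complete factorization: g(u) = (u)·(u + 1)·(u + 2)·(u² + 1).
Factor degrees with multiplicity: 1 + 1 + 1 + 2 = 5.

1, 1, 1, 2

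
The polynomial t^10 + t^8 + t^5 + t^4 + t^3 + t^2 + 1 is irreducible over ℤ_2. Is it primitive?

Write f(t) = t^10 + t^8 + t^5 + t^4 + t^3 + t^2 + 1.
|GF(2^10)^×| = 2^10 − 1 = 1023. Prime factorization: 1023 = 3·11·31.
f is primitive ⇔ t has order 1023 in GF(2)[t]/(f), i.e. t^(1023/q) ≠ 1 for each prime q | 1023.
t^(341) mod f = t^9 + t^8 + t^7 + t^6 + t^5 + t^4 + 1.
t^(93) mod f = t^7 + t^5 + t^4 + t^3 + t^2 + t.
t^(33) mod f = t^9 + t^8 + t^7 + t^4 + 1.
None equal 1, so t has full order 1023; f is primitive.

Yes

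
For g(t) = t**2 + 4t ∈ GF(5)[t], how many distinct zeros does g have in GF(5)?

Evaluate at each of the 5 elements of GF(5):
g(0) = 0 → root; g(1) = 0 → root; g(2) = 2; g(3) = 1; g(4) = 2.
Roots: {0, 1}.

2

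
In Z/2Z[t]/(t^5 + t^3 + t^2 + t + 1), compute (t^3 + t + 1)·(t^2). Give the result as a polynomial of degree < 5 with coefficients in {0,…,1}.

t + 1

Multiply in Z/2Z[t]: (t^3 + t + 1)·(t^2) = t^5 + t^3 + t^2.
Reduce using t^5 ≡ t^3 + t^2 + t + 1 (mod t^5 + t^3 + t^2 + t + 1).
Reduced: t + 1.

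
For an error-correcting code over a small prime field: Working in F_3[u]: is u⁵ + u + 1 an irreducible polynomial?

No

Write g(u) = u⁵ + u + 1.
Check for roots in F_3: g(0) = 1; g(1) = 0 → root; g(2) = 2.
g(1) = 0, so (u − 1) divides g(u); g is reducible.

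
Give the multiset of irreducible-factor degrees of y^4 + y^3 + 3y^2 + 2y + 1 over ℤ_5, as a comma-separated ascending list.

4

Write h(y) = y^4 + y^3 + 3y^2 + 2y + 1.
Roots in ℤ_5: h(0) = 1; h(1) = 3; h(2) = 1; h(3) = 2; h(4) = 2.
Complete factorization: h(y) = (y^4 + y^3 + 3y^2 + 2y + 1).
Factor degrees with multiplicity: 4 = 4.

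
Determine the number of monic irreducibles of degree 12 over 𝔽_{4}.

Gauss's count: N_{4}(12) = (1/12) Σ_{d|12} μ(12/d)·4^d.
Divisors of 12: 1, 2, 3, 4, 6, 12; μ(12/d) for each: 0, 1, 0, -1, -1, 1.
Σ = 4^2 − 4^4 − 4^6 + 4^12 = 16772880.
N = 16772880/12 = 1397740.

1397740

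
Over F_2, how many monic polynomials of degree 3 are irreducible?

2

Gauss's count: N_{2}(3) = (1/3) Σ_{d|3} μ(3/d)·2^d.
Divisors of 3: 1, 3; μ(3/d) for each: -1, 1.
Σ = − 2^1 + 2^3 = 6.
N = 6/3 = 2.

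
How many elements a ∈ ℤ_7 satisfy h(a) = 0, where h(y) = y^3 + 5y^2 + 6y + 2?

3

Evaluate at each of the 7 elements of ℤ_7:
h(0) = 2; h(1) = 0 → root; h(2) = 0 → root; h(3) = 1; h(4) = 2; h(5) = 2; h(6) = 0 → root.
Roots: {1, 2, 6}.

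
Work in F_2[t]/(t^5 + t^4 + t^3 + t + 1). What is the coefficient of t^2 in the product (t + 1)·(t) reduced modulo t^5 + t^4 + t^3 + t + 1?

Multiply in F_2[t]: (t + 1)·(t) = t^2 + t.
Reduced: t^2 + t.

1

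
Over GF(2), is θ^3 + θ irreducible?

Write f(θ) = θ^3 + θ.
Check for roots in GF(2): f(0) = 0 → root; f(1) = 0 → root.
f(0) = 0, so (θ) divides f(θ); f is reducible.

No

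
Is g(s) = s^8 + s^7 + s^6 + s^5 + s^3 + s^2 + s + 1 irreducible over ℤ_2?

No

Check for roots in ℤ_2: g(0) = 1; g(1) = 0 → root.
g(1) = 0, so (s − 1) divides g(s); g is reducible.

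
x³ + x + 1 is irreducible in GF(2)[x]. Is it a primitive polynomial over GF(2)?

Yes

Write f(x) = x³ + x + 1.
|GF(2^3)^×| = 2^3 − 1 = 7. Prime factorization: 7 = 7.
f is primitive ⇔ x has order 7 in GF(2)[x]/(f), i.e. x^(7/q) ≠ 1 for each prime q | 7.
x^(1) mod f = x.
None equal 1, so x has full order 7; f is primitive.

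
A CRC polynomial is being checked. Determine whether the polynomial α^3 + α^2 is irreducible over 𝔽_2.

No

Write P(α) = α^3 + α^2.
Check for roots in 𝔽_2: P(0) = 0 → root; P(1) = 0 → root.
P(0) = 0, so (α) divides P(α); P is reducible.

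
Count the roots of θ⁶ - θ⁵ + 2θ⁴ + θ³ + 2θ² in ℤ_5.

Write g(θ) = θ⁶ - θ⁵ + 2θ⁴ + θ³ + 2θ².
Evaluate at each of the 5 elements of ℤ_5:
g(0) = 0 → root; g(1) = 0 → root; g(2) = 0 → root; g(3) = 3; g(4) = 0 → root.
Roots: {0, 1, 2, 4}.

4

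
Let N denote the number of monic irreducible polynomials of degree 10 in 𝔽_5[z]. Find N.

976248

The number of monic irreducibles of degree 10 over GF(5) is (1/10)·Σ_{d∣10} μ(10/d) 5^d.
Divisors of 10: 1, 2, 5, 10; μ(10/d) for each: 1, -1, -1, 1.
Σ = 5^1 − 5^2 − 5^5 + 5^10 = 9762480.
N = 9762480/10 = 976248.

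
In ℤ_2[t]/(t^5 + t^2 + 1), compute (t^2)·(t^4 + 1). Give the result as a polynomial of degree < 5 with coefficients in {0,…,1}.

t^3 + t^2 + t

Multiply in ℤ_2[t]: (t^2)·(t^4 + 1) = t^6 + t^2.
Reduce using t^5 ≡ t^2 + 1 (mod t^5 + t^2 + 1).
Reduced: t^3 + t^2 + t.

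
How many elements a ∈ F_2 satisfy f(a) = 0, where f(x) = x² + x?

Evaluate at each of the 2 elements of F_2:
f(0) = 0 → root; f(1) = 0 → root.
Roots: {0, 1}.

2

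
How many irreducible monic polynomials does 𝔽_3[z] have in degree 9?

x^(3^9) − x is the product of all monic irreducibles of degree dividing 9; Möbius inversion gives N = (1/9) Σ μ(9/d)·3^d.
Divisors of 9: 1, 3, 9; μ(9/d) for each: 0, -1, 1.
Σ = − 3^3 + 3^9 = 19656.
N = 19656/9 = 2184.

2184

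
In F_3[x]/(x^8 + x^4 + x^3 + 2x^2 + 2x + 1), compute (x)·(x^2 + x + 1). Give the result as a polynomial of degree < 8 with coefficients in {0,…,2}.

Multiply in F_3[x]: (x)·(x^2 + x + 1) = x^3 + x^2 + x.
Reduced: x^3 + x^2 + x.

x^3 + x^2 + x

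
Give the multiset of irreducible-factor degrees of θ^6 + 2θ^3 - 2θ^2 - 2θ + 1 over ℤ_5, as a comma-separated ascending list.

1, 1, 1, 3

Write g(θ) = θ^6 + 2θ^3 - 2θ^2 - 2θ + 1.
Roots in ℤ_5: g(0) = 1; g(1) = 0 → root; g(2) = 4; g(3) = 0 → root; g(4) = 0 → root.
Linear factors from roots: (θ - 1), (θ + 2), (θ + 1).
Complete factorization: g(θ) = (θ + 1)·(θ + 2)·(θ - 1)·(θ^3 - 2θ^2 + 2).
Factor degrees with multiplicity: 1 + 1 + 1 + 3 = 6.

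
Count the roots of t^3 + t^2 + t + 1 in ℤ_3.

Write g(t) = t^3 + t^2 + t + 1.
Evaluate at each of the 3 elements of ℤ_3:
g(0) = 1; g(1) = 1; g(2) = 0 → root.
Roots: {2}.

1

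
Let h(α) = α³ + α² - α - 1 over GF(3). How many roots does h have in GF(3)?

Evaluate at each of the 3 elements of GF(3):
h(0) = 2; h(1) = 0 → root; h(2) = 0 → root.
Roots: {1, 2}.

2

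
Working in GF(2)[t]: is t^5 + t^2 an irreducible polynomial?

Write h(t) = t^5 + t^2.
Check for roots in GF(2): h(0) = 0 → root; h(1) = 0 → root.
h(0) = 0, so (t) divides h(t); h is reducible.

No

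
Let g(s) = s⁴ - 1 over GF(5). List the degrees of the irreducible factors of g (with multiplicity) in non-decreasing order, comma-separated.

1, 1, 1, 1

Roots in GF(5): g(0) = 4; g(1) = 0 → root; g(2) = 0 → root; g(3) = 0 → root; g(4) = 0 → root.
Linear factors from roots: (s - 1), (s - 2), (s + 2), (s + 1).
Complete factorization: g(s) = (s + 1)·(s + 2)·(s - 2)·(s - 1).
Factor degrees with multiplicity: 1 + 1 + 1 + 1 = 4.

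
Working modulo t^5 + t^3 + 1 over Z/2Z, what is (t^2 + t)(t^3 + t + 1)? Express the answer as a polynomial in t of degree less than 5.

t^4 + t + 1

Multiply in Z/2Z[t]: (t^2 + t)·(t^3 + t + 1) = t^5 + t^4 + t^3 + t.
Reduce using t^5 ≡ t^3 + 1 (mod t^5 + t^3 + 1).
Reduced: t^4 + t + 1.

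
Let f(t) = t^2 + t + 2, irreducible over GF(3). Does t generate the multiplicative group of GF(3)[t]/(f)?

|GF(3^2)^×| = 3^2 − 1 = 8. Prime factorization: 8 = 2^3.
f is primitive ⇔ t has order 8 in GF(3)[t]/(f), i.e. t^(8/q) ≠ 1 for each prime q | 8.
t^(4) mod f = 2.
None equal 1, so t has full order 8; f is primitive.

Yes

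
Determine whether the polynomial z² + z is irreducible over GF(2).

Write P(z) = z² + z.
Check for roots in GF(2): P(0) = 0 → root; P(1) = 0 → root.
P(0) = 0, so (z) divides P(z); P is reducible.

No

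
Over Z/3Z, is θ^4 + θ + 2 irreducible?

Write m(θ) = θ^4 + θ + 2.
Check for roots in Z/3Z: m(0) = 2; m(1) = 1; m(2) = 2.
No roots, so no linear factors.
Monic irreducibles of degree 2 over GF(3): θ^2 + 1, θ^2 + θ + 2, θ^2 + 2θ + 2.
None of them divide m (all give nonzero remainder).
No irreducible factor of degree ≤ 2 exists, so m is irreducible over GF(3).

Yes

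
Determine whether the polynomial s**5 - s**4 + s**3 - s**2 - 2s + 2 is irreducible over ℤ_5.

No

Write h(s) = s**5 - s**4 + s**3 - s**2 - 2s + 2.
Check for roots in ℤ_5: h(0) = 2; h(1) = 0 → root; h(2) = 3; h(3) = 1; h(4) = 0 → root.
h(1) = 0, so (s − 1) divides h(s); h is reducible.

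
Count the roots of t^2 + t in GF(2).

2

Write f(t) = t^2 + t.
Evaluate at each of the 2 elements of GF(2):
f(0) = 0 → root; f(1) = 0 → root.
Roots: {0, 1}.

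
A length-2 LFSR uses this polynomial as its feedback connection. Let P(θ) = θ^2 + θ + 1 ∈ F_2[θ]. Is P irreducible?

Check for roots in F_2: P(0) = 1; P(1) = 1.
No roots. A degree-2 polynomial over a field with no linear factor is irreducible.

Yes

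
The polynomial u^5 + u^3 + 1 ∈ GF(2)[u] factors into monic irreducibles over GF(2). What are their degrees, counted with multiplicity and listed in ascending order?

Write f(u) = u^5 + u^3 + 1.
Roots in GF(2): f(0) = 1; f(1) = 1.
Complete factorization: f(u) = (u^5 + u^3 + 1).
Factor degrees with multiplicity: 5 = 5.

5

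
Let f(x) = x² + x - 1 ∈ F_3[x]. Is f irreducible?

Check for roots in F_3: f(0) = 2; f(1) = 1; f(2) = 2.
No roots. A degree-2 polynomial over a field with no linear factor is irreducible.

Yes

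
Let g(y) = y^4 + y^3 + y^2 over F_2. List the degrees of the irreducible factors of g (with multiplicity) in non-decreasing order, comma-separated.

Roots in F_2: g(0) = 0 → root; g(1) = 1.
Linear factors from roots: (y).
Complete factorization: g(y) = (y)^2·(y^2 + y + 1).
Factor degrees with multiplicity: 1 + 1 + 2 = 4.

1, 1, 2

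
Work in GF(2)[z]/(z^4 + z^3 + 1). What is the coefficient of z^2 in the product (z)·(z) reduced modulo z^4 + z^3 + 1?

1

Multiply in GF(2)[z]: (z)·(z) = z^2.
Reduced: z^2.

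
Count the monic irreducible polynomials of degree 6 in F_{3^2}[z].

88440

Gauss's count: N_{9}(6) = (1/6) Σ_{d|6} μ(6/d)·9^d.
Divisors of 6: 1, 2, 3, 6; μ(6/d) for each: 1, -1, -1, 1.
Σ = 9^1 − 9^2 − 9^3 + 9^6 = 530640.
N = 530640/6 = 88440.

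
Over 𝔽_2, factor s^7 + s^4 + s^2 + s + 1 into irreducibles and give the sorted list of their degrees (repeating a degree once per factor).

Write g(s) = s^7 + s^4 + s^2 + s + 1.
Roots in 𝔽_2: g(0) = 1; g(1) = 1.
Complete factorization: g(s) = (s^2 + s + 1)^2·(s^3 + s + 1).
Factor degrees with multiplicity: 2 + 2 + 3 = 7.

2, 2, 3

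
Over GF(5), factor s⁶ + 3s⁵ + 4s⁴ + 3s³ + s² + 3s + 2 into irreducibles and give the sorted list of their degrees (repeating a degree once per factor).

1, 2, 3

Write g(s) = s⁶ + 3s⁵ + 4s⁴ + 3s³ + s² + 3s + 2.
Roots in GF(5): g(0) = 2; g(1) = 2; g(2) = 0 → root; g(3) = 3; g(4) = 4.
Linear factors from roots: (s + 3).
Complete factorization: g(s) = (s + 3)·(s² + 2s + 4)·(s³ + 3s² + 4s + 1).
Factor degrees with multiplicity: 1 + 2 + 3 = 6.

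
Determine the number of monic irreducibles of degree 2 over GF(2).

1

By the necklace-counting formula, N_2(2) = (1/2) Σ_{d|2} μ(2/d)·2^d.
Divisors of 2: 1, 2; μ(2/d) for each: -1, 1.
Σ = − 2^1 + 2^2 = 2.
N = 2/2 = 1.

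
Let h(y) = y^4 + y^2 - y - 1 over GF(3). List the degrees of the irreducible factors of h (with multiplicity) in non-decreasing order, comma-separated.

Roots in GF(3): h(0) = 2; h(1) = 0 → root; h(2) = 2.
Linear factors from roots: (y - 1).
Complete factorization: h(y) = (y - 1)·(y^3 + y^2 - y + 1).
Factor degrees with multiplicity: 1 + 3 = 4.

1, 3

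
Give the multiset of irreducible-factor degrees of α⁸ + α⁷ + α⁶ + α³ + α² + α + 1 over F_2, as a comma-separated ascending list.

Write h(α) = α⁸ + α⁷ + α⁶ + α³ + α² + α + 1.
Roots in F_2: h(0) = 1; h(1) = 1.
Complete factorization: h(α) = (α⁸ + α⁷ + α⁶ + α³ + α² + α + 1).
Factor degrees with multiplicity: 8 = 8.

8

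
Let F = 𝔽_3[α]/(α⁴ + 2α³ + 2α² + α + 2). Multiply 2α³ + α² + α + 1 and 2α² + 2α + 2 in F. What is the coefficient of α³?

1

Multiply in 𝔽_3[α]: (2α³ + α² + α + 1)·(2α² + 2α + 2) = α⁵ + 2α³ + α + 2.
Reduce using α⁴ ≡ α³ + α² + 2α + 1 (mod α⁴ + 2α³ + 2α² + α + 2).
Reduced: α³ + α.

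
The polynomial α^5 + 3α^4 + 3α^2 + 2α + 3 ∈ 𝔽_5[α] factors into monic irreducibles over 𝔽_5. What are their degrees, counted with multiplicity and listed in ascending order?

5

Write g(α) = α^5 + 3α^4 + 3α^2 + 2α + 3.
Roots in 𝔽_5: g(0) = 3; g(1) = 2; g(2) = 4; g(3) = 2; g(4) = 1.
Complete factorization: g(α) = (α^5 + 3α^4 + 3α^2 + 2α + 3).
Factor degrees with multiplicity: 5 = 5.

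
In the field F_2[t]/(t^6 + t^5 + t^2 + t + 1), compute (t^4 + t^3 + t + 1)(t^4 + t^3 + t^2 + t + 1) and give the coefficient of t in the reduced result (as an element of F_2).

Multiply in F_2[t]: (t^4 + t^3 + t + 1)·(t^4 + t^3 + t^2 + t + 1) = t^8 + t^5 + t^3 + 1.
Reduce using t^6 ≡ t^5 + t^2 + t + 1 (mod t^6 + t^5 + t^2 + t + 1).
Reduced: t^4 + t^3 + t^2.

0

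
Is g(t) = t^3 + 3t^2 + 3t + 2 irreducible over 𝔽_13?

No

Check each element of 𝔽_13 for a root: g(0)=2, g(1)=9, g(2)=2, g(3)=0, g(4)=9, g(5)=9, g(6)=6, g(7)=6, g(8)=2, g(9)=0, g(10)=6, g(11)=0, g(12)=1.
g(3) = 0, so (t − 3) divides g(t); g is reducible.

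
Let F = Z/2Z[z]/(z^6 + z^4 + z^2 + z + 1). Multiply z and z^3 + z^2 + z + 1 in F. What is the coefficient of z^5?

Multiply in Z/2Z[z]: (z)·(z^3 + z^2 + z + 1) = z^4 + z^3 + z^2 + z.
Reduced: z^4 + z^3 + z^2 + z.

0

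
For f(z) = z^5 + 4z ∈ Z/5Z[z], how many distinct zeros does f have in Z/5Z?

5

Evaluate at each of the 5 elements of Z/5Z:
f(0) = 0 → root; f(1) = 0 → root; f(2) = 0 → root; f(3) = 0 → root; f(4) = 0 → root.
Roots: {0, 1, 2, 3, 4}.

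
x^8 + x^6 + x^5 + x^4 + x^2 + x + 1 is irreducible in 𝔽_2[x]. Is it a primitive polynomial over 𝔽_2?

Write f(x) = x^8 + x^6 + x^5 + x^4 + x^2 + x + 1.
|GF(2^8)^×| = 2^8 − 1 = 255. Prime factorization: 255 = 3·5·17.
f is primitive ⇔ x has order 255 in GF(2)[x]/(f), i.e. x^(255/q) ≠ 1 for each prime q | 255.
x^(85) mod f = 1
x^(51) mod f = x^6 + x^4 + x^3 + x^2 + x.
x^(15) mod f = x^7 + x^6 + x^5 + x^4 + x^3 + x^2 + x.
Since x^(85) = 1, the order of x divides 85 < 255; not primitive.

No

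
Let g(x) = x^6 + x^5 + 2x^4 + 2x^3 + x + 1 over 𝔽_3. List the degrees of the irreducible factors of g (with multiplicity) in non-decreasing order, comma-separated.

1, 2, 3

Roots in 𝔽_3: g(0) = 1; g(1) = 2; g(2) = 0 → root.
Linear factors from roots: (x + 1).
Complete factorization: g(x) = (x + 1)·(x^2 + 2x + 2)·(x^3 + x^2 + x + 2).
Factor degrees with multiplicity: 1 + 2 + 3 = 6.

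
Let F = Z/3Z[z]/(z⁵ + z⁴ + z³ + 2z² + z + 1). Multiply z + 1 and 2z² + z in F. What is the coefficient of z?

Multiply in Z/3Z[z]: (z + 1)·(2z² + z) = 2z³ + z.
Reduced: 2z³ + z.

1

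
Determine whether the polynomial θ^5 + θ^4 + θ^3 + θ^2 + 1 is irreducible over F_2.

Write f(θ) = θ^5 + θ^4 + θ^3 + θ^2 + 1.
Check for roots in F_2: f(0) = 1; f(1) = 1.
No roots, so no linear factors.
Monic irreducibles of degree 2 over GF(2): θ^2 + θ + 1.
None of them divide f (all give nonzero remainder).
No irreducible factor of degree ≤ 2 exists, so f is irreducible over GF(2).

Yes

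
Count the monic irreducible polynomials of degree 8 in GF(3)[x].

x^(3^8) − x is the product of all monic irreducibles of degree dividing 8; Möbius inversion gives N = (1/8) Σ μ(8/d)·3^d.
Divisors of 8: 1, 2, 4, 8; μ(8/d) for each: 0, 0, -1, 1.
Σ = − 3^4 + 3^8 = 6480.
N = 6480/8 = 810.

810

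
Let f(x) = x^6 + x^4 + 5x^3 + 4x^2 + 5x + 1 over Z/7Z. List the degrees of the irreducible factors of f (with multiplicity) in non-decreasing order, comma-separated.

Linear factors from roots: (x + 5).
Complete factorization: f(x) = (x + 5)·(x^2 + x + 6)·(x^3 + x^2 + 5x + 4).
Factor degrees with multiplicity: 1 + 2 + 3 = 6.

1, 2, 3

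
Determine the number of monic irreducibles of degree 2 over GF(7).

The number of monic irreducibles of degree 2 over GF(7) is (1/2)·Σ_{d∣2} μ(2/d) 7^d.
Divisors of 2: 1, 2; μ(2/d) for each: -1, 1.
Σ = − 7^1 + 7^2 = 42.
N = 42/2 = 21.

21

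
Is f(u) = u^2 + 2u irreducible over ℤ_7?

Check for roots in ℤ_7: f(0) = 0 → root; f(1) = 3; f(2) = 1; f(3) = 1; f(4) = 3; f(5) = 0 → root; f(6) = 6.
f(0) = 0, so (u) divides f(u); f is reducible.

No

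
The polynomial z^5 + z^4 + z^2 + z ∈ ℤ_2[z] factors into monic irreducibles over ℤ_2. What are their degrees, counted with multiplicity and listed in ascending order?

Write f(z) = z^5 + z^4 + z^2 + z.
Roots in ℤ_2: f(0) = 0 → root; f(1) = 0 → root.
Linear factors from roots: (z), (z + 1).
Complete factorization: f(z) = (z)·(z + 1)^2·(z^2 + z + 1).
Factor degrees with multiplicity: 1 + 1 + 1 + 2 = 5.

1, 1, 1, 2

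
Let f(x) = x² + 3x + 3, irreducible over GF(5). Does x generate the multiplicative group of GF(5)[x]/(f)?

Yes

|GF(5^2)^×| = 5^2 − 1 = 24. Prime factorization: 24 = 2^3·3.
f is primitive ⇔ x has order 24 in GF(5)[x]/(f), i.e. x^(24/q) ≠ 1 for each prime q | 24.
x^(12) mod f = 4.
x^(8) mod f = x + 1.
None equal 1, so x has full order 24; f is primitive.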